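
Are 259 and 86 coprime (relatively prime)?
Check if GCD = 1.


Euclidean algorithm:
259 = 3 * 86 + 1
86 = 86 * 1 + 0
GCD(259, 86) = 1

Yes, coprime (GCD = 1)


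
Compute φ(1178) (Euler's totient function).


1178 = 2 × 19 × 31
Prime factors: 2, 19, 31
φ(1178) = 1178 × (1-1/2) × (1-1/19) × (1-1/31)
= 1178 × 1/2 × 18/19 × 30/31 = 540

φ(1178) = 540


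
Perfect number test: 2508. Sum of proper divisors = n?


Proper divisors of 2508: 1, 2, 3, 4, 6, 11, 12, 19, 22, 33, 38, 44, 57, 66, 76, 114, 132, 209, 228, 418, 627, 836, 1254
Sum = 1 + 2 + 3 + 4 + 6 + 11 + 12 + 19 + 22 + 33 + 38 + 44 + 57 + 66 + 76 + 114 + 132 + 209 + 228 + 418 + 627 + 836 + 1254 = 4212

No, 2508 is not perfect (4212 ≠ 2508)


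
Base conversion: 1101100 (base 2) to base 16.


1101100 (base 2) = 108 (decimal)
108 (decimal) = 6C (base 16)


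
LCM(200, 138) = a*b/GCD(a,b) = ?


GCD(200, 138) = 2
LCM = 200*138/2 = 27600/2 = 13800

LCM = 13800


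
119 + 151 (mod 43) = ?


119 + 151 = 270
270 mod 43 = 12


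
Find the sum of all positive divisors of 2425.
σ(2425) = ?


Divisors of 2425: 1, 5, 25, 97, 485, 2425
Sum = 1 + 5 + 25 + 97 + 485 + 2425 = 3038

σ(2425) = 3038


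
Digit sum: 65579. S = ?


6 + 5 + 5 + 7 + 9 = 32


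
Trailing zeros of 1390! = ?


floor(1390/5) = 278
floor(1390/25) = 55
floor(1390/125) = 11
floor(1390/625) = 2
Total = 346

346 trailing zeros


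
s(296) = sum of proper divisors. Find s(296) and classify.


Proper divisors: 1, 2, 4, 8, 37, 74, 148
Sum = 1 + 2 + 4 + 8 + 37 + 74 + 148 = 274
274 < 296 → deficient

s(296) = 274 (deficient)


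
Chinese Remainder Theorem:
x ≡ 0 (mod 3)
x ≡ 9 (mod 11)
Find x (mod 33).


M = 3*11 = 33
M1 = M/3 = 11, M2 = M/11 = 3
M1^(-1) mod 3 = 2, M2^(-1) mod 11 = 4
x = 0*11*2 + 9*3*4 = 108
108 mod 33 = 9
Check: 9 mod 3 = 0 ✓, 9 mod 11 = 9 ✓

x ≡ 9 (mod 33)


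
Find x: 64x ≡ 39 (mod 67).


GCD(64, 67) = 1, unique solution
a^(-1) mod 67 = 22
x = 22 * 39 mod 67 = 54

x ≡ 54 (mod 67)


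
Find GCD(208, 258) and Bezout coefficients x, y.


Tabular extended Euclidean (each row: r = 208*s + 258*t):
r=208, s=1, t=0
r=258, s=0, t=1
q=0: r=208, s=1, t=0   [208*(1) + 258*(0) = 208]
q=1: r=50, s=-1, t=1   [208*(-1) + 258*(1) = 50]
q=4: r=8, s=5, t=-4   [208*(5) + 258*(-4) = 8]
q=6: r=2, s=-31, t=25   [208*(-31) + 258*(25) = 2]
q=4: r=0, s=129, t=-104   [208*(129) + 258*(-104) = 0]
GCD = 2; from the row with r=2: x=-31, y=25
Check: 208*(-31) + 258*(25) = -6448 + 6450 = 2

GCD = 2, x = -31, y = 25


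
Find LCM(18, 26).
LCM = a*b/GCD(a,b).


GCD(18, 26) = 2
LCM = 18*26/2 = 468/2 = 234

LCM = 234


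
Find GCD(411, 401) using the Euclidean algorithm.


411 = 1 * 401 + 10
401 = 40 * 10 + 1
10 = 10 * 1 + 0
GCD = 1


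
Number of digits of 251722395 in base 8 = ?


251722395 in base 8 = 1700175233
Number of digits = 10

10 digits (base 8)


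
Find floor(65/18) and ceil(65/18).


65/18 = 3.6111
floor = 3
ceil = 4

floor = 3, ceil = 4


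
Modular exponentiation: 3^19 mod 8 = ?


3^1 mod 8 = 3
3^2 mod 8 = 1
3^3 mod 8 = 3
3^4 mod 8 = 1
3^5 mod 8 = 3
3^6 mod 8 = 1
3^7 mod 8 = 3
3^8 mod 8 = 1
3^9 mod 8 = 3
3^10 mod 8 = 1
3^11 mod 8 = 3
3^12 mod 8 = 1
3^13 mod 8 = 3
3^14 mod 8 = 1
3^15 mod 8 = 3
3^16 mod 8 = 1
3^17 mod 8 = 3
3^18 mod 8 = 1
3^19 mod 8 = 3


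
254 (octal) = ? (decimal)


254 (base 8) = 172 (decimal)
172 (decimal) = 172 (base 10)


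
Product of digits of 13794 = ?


1 × 3 × 7 × 9 × 4 = 756


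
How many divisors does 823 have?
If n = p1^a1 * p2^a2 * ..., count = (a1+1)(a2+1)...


823 = 823^1
d(823) = (1+1) = 2

2 divisors


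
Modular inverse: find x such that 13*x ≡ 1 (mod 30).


Use the extended Euclidean algorithm on (30, 13); each row r = 30*s + 13*t:
r=30, s=1, t=0
r=13, s=0, t=1
q=2: r=4, s=1, t=-2   [30*(1) + 13*(-2) = 4]
q=3: r=1, s=-3, t=7   [30*(-3) + 13*(7) = 1]
q=4: r=0, s=13, t=-30   [30*(13) + 13*(-30) = 0]
GCD = 1 with t = 7, so 13*(7) ≡ 1 (mod 30)
Inverse = 7 mod 30 = 7
Check: 13 * 7 = 91 ≡ 1 (mod 30)

13^(-1) ≡ 7 (mod 30)


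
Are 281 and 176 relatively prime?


Euclidean algorithm:
281 = 1 * 176 + 105
176 = 1 * 105 + 71
105 = 1 * 71 + 34
71 = 2 * 34 + 3
34 = 11 * 3 + 1
3 = 3 * 1 + 0
GCD(281, 176) = 1

Yes, coprime (GCD = 1)


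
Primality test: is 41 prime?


Check divisors up to sqrt(41) = 6.4031
No divisors found.
41 is prime.

Yes, 41 is prime


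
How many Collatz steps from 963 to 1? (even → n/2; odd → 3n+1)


963 → 2890 → 1445 → 4336 → 2168 → 1084 → 542 → 271 → 814 → 407 → 1222 → 611 → 1834 → 917 → 2752 → 1376 → 688 → 344 → 172 → 86 → 43 → 130 → 65 → 196 → 98 → 49 → 148 → 74 → 37 → 112 → 56 → 28 → 14 → 7 → 22 → 11 → 34 → 17 → 52 → 26 → 13 → 40 → 20 → 10 → 5 → 16 → 8 → 4 → 2 → 1
Total steps = 49

49 steps


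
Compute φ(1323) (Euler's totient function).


1323 = 3^3 × 7^2
Prime factors: 3, 7
φ(1323) = 1323 × (1-1/3) × (1-1/7)
= 1323 × 2/3 × 6/7 = 756

φ(1323) = 756


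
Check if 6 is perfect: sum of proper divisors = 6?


Proper divisors of 6: 1, 2, 3
Sum = 1 + 2 + 3 = 6

Yes, 6 is perfect (6 = 6)


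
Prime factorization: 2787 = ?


2787 / 3 = 929
929 / 929 = 1
2787 = 3 × 929


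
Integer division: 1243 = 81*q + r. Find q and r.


1243 = 81 * 15 + 28
Check: 1215 + 28 = 1243

q = 15, r = 28


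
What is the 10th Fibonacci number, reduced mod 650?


F(k) mod 650 for k=1..10:
1, 1, 2, 3, 5, 8, 13, 21, 34, 55
F(10) mod 650 = 55


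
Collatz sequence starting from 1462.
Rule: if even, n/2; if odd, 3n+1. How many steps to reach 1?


1462 → 731 → 2194 → 1097 → 3292 → 1646 → 823 → 2470 → 1235 → 3706 → 1853 → 5560 → 2780 → 1390 → 695 → 2086 → 1043 → 3130 → 1565 → 4696 → 2348 → 1174 → 587 → 1762 → 881 → 2644 → 1322 → 661 → 1984 → 992 → 496 → 248 → 124 → 62 → 31 → 94 → 47 → 142 → 71 → 214 → 107 → 322 → 161 → 484 → 242 → 121 → 364 → 182 → 91 → 274 → 137 → 412 → 206 → 103 → 310 → 155 → 466 → 233 → 700 → 350 → 175 → 526 → 263 → 790 → 395 → 1186 → 593 → 1780 → 890 → 445 → 1336 → 668 → 334 → 167 → 502 → 251 → 754 → 377 → 1132 → 566 → 283 → 850 → 425 → 1276 → 638 → 319 → 958 → 479 → 1438 → 719 → 2158 → 1079 → 3238 → 1619 → 4858 → 2429 → 7288 → 3644 → 1822 → 911 → 2734 → 1367 → 4102 → 2051 → 6154 → 3077 → 9232 → 4616 → 2308 → 1154 → 577 → 1732 → 866 → 433 → 1300 → 650 → 325 → 976 → 488 → 244 → 122 → 61 → 184 → 92 → 46 → 23 → 70 → 35 → 106 → 53 → 160 → 80 → 40 → 20 → 10 → 5 → 16 → 8 → 4 → 2 → 1
Total steps = 140

140 steps


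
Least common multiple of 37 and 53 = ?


GCD(37, 53) = 1
LCM = 37*53/1 = 1961/1 = 1961

LCM = 1961


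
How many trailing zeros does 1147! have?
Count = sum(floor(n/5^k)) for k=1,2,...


floor(1147/5) = 229
floor(1147/25) = 45
floor(1147/125) = 9
floor(1147/625) = 1
Total = 284

284 trailing zeros


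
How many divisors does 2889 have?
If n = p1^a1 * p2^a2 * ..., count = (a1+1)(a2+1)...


2889 = 3^3 × 107^1
d(2889) = (3+1) × (1+1) = 8

8 divisors


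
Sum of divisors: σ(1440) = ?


Divisors of 1440: 1, 2, 3, 4, 5, 6, 8, 9, 10, 12, 15, 16, 18, 20, 24, 30, 32, 36, 40, 45, 48, 60, 72, 80, 90, 96, 120, 144, 160, 180, 240, 288, 360, 480, 720, 1440
Sum = 1 + 2 + 3 + 4 + 5 + 6 + 8 + 9 + 10 + 12 + 15 + 16 + 18 + 20 + 24 + 30 + 32 + 36 + 40 + 45 + 48 + 60 + 72 + 80 + 90 + 96 + 120 + 144 + 160 + 180 + 240 + 288 + 360 + 480 + 720 + 1440 = 4914

σ(1440) = 4914


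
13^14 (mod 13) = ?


13^1 mod 13 = 0
13^2 mod 13 = 0
13^3 mod 13 = 0
13^4 mod 13 = 0
13^5 mod 13 = 0
13^6 mod 13 = 0
13^7 mod 13 = 0
13^8 mod 13 = 0
13^9 mod 13 = 0
13^10 mod 13 = 0
13^11 mod 13 = 0
13^12 mod 13 = 0
13^13 mod 13 = 0
13^14 mod 13 = 0


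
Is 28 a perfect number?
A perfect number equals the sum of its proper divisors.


Proper divisors of 28: 1, 2, 4, 7, 14
Sum = 1 + 2 + 4 + 7 + 14 = 28

Yes, 28 is perfect (28 = 28)


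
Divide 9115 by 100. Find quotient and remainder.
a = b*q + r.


9115 = 100 * 91 + 15
Check: 9100 + 15 = 9115

q = 91, r = 15


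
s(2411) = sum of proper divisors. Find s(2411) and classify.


Proper divisors: 1
Sum = 1 = 1
1 < 2411 → deficient

s(2411) = 1 (deficient)


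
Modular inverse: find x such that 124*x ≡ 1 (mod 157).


Use the extended Euclidean algorithm on (157, 124); each row r = 157*s + 124*t:
r=157, s=1, t=0
r=124, s=0, t=1
q=1: r=33, s=1, t=-1   [157*(1) + 124*(-1) = 33]
q=3: r=25, s=-3, t=4   [157*(-3) + 124*(4) = 25]
q=1: r=8, s=4, t=-5   [157*(4) + 124*(-5) = 8]
q=3: r=1, s=-15, t=19   [157*(-15) + 124*(19) = 1]
q=8: r=0, s=124, t=-157   [157*(124) + 124*(-157) = 0]
GCD = 1 with t = 19, so 124*(19) ≡ 1 (mod 157)
Inverse = 19 mod 157 = 19
Check: 124 * 19 = 2356 ≡ 1 (mod 157)

124^(-1) ≡ 19 (mod 157)


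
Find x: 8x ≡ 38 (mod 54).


GCD(8, 54) = 2 divides 38
Divide: 4x ≡ 19 (mod 27)
x ≡ 25 (mod 27)


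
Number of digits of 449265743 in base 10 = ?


449265743 has 9 digits in base 10
floor(log10(449265743)) + 1 = floor(8.6525) + 1 = 9

9 digits (base 10)


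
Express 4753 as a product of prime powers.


4753 / 7 = 679
679 / 7 = 97
97 / 97 = 1
4753 = 7^2 × 97


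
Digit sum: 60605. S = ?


6 + 0 + 6 + 0 + 5 = 17


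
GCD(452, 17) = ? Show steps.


452 = 26 * 17 + 10
17 = 1 * 10 + 7
10 = 1 * 7 + 3
7 = 2 * 3 + 1
3 = 3 * 1 + 0
GCD = 1


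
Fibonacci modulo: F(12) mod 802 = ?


F(k) mod 802 for k=1..12:
1, 1, 2, 3, 5, 8, 13, 21, 34, 55, 89, 144
F(12) mod 802 = 144


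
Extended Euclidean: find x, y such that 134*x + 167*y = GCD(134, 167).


Tabular extended Euclidean (each row: r = 134*s + 167*t):
r=134, s=1, t=0
r=167, s=0, t=1
q=0: r=134, s=1, t=0   [134*(1) + 167*(0) = 134]
q=1: r=33, s=-1, t=1   [134*(-1) + 167*(1) = 33]
q=4: r=2, s=5, t=-4   [134*(5) + 167*(-4) = 2]
q=16: r=1, s=-81, t=65   [134*(-81) + 167*(65) = 1]
q=2: r=0, s=167, t=-134   [134*(167) + 167*(-134) = 0]
GCD = 1; from the row with r=1: x=-81, y=65
Check: 134*(-81) + 167*(65) = -10854 + 10855 = 1

GCD = 1, x = -81, y = 65


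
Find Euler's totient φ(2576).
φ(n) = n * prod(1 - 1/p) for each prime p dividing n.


2576 = 2^4 × 7 × 23
Prime factors: 2, 7, 23
φ(2576) = 2576 × (1-1/2) × (1-1/7) × (1-1/23)
= 2576 × 1/2 × 6/7 × 22/23 = 1056

φ(2576) = 1056


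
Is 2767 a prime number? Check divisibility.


Check divisors up to sqrt(2767) = 52.6023
No divisors found.
2767 is prime.

Yes, 2767 is prime


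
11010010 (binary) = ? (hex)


11010010 (base 2) = 210 (decimal)
210 (decimal) = D2 (base 16)


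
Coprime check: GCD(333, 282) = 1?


Euclidean algorithm:
333 = 1 * 282 + 51
282 = 5 * 51 + 27
51 = 1 * 27 + 24
27 = 1 * 24 + 3
24 = 8 * 3 + 0
GCD(333, 282) = 3

No, not coprime (GCD = 3)


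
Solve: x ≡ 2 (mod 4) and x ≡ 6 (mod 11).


M = 4*11 = 44
M1 = M/4 = 11, M2 = M/11 = 4
M1^(-1) mod 4 = 3, M2^(-1) mod 11 = 3
x = 2*11*3 + 6*4*3 = 138
138 mod 44 = 6
Check: 6 mod 4 = 2 ✓, 6 mod 11 = 6 ✓

x ≡ 6 (mod 44)


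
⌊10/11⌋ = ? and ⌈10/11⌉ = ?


10/11 = 0.9091
floor = 0
ceil = 1

floor = 0, ceil = 1


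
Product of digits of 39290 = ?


3 × 9 × 2 × 9 × 0 = 0


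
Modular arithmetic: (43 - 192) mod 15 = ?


43 - 192 = -149
-149 mod 15 = 1


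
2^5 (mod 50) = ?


2^1 mod 50 = 2
2^2 mod 50 = 4
2^3 mod 50 = 8
2^4 mod 50 = 16
2^5 mod 50 = 32


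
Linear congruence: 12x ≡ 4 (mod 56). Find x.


GCD(12, 56) = 4 divides 4
Divide: 3x ≡ 1 (mod 14)
x ≡ 5 (mod 14)


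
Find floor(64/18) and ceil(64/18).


64/18 = 3.5556
floor = 3
ceil = 4

floor = 3, ceil = 4


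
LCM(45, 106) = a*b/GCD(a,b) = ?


GCD(45, 106) = 1
LCM = 45*106/1 = 4770/1 = 4770

LCM = 4770


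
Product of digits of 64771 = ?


6 × 4 × 7 × 7 × 1 = 1176


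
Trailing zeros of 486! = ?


floor(486/5) = 97
floor(486/25) = 19
floor(486/125) = 3
Total = 119

119 trailing zeros


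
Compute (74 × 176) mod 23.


74 × 176 = 13024
13024 mod 23 = 6


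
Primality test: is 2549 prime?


Check divisors up to sqrt(2549) = 50.4876
No divisors found.
2549 is prime.

Yes, 2549 is prime


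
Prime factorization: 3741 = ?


3741 / 3 = 1247
1247 / 29 = 43
43 / 43 = 1
3741 = 3 × 29 × 43


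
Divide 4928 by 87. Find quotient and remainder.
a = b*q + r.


4928 = 87 * 56 + 56
Check: 4872 + 56 = 4928

q = 56, r = 56


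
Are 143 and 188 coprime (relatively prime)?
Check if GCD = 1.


Euclidean algorithm:
188 = 1 * 143 + 45
143 = 3 * 45 + 8
45 = 5 * 8 + 5
8 = 1 * 5 + 3
5 = 1 * 3 + 2
3 = 1 * 2 + 1
2 = 2 * 1 + 0
GCD(143, 188) = 1

Yes, coprime (GCD = 1)


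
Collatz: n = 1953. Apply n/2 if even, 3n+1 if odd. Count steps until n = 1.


1953 → 5860 → 2930 → 1465 → 4396 → 2198 → 1099 → 3298 → 1649 → 4948 → 2474 → 1237 → 3712 → 1856 → 928 → 464 → 232 → 116 → 58 → 29 → 88 → 44 → 22 → 11 → 34 → 17 → 52 → 26 → 13 → 40 → 20 → 10 → 5 → 16 → 8 → 4 → 2 → 1
Total steps = 37

37 steps


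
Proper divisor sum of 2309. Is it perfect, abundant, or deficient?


Proper divisors: 1
Sum = 1 = 1
1 < 2309 → deficient

s(2309) = 1 (deficient)


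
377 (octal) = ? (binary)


377 (base 8) = 255 (decimal)
255 (decimal) = 11111111 (base 2)


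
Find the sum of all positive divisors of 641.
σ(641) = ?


Divisors of 641: 1, 641
Sum = 1 + 641 = 642

σ(641) = 642


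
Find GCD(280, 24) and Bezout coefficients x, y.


Tabular extended Euclidean (each row: r = 280*s + 24*t):
r=280, s=1, t=0
r=24, s=0, t=1
q=11: r=16, s=1, t=-11   [280*(1) + 24*(-11) = 16]
q=1: r=8, s=-1, t=12   [280*(-1) + 24*(12) = 8]
q=2: r=0, s=3, t=-35   [280*(3) + 24*(-35) = 0]
GCD = 8; from the row with r=8: x=-1, y=12
Check: 280*(-1) + 24*(12) = -280 + 288 = 8

GCD = 8, x = -1, y = 12


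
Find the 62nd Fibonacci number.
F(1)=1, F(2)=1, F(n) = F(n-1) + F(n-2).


Sequence: 1, 1, 2, 3, 5, 8, 13, 21, 34, 55, 89, 144, 233, 377, 610, 987, 1597, 2584, 4181, 6765, 10946, 17711, 28657, 46368, 75025, 121393, 196418, 317811, 514229, 832040, 1346269, 2178309, 3524578, 5702887, 9227465, 14930352, 24157817, 39088169, 63245986, 102334155, 165580141, 267914296, 433494437, 701408733, 1134903170, 1836311903, 2971215073, 4807526976, 7778742049, 12586269025, 20365011074, 32951280099, 53316291173, 86267571272, 139583862445, 225851433717, 365435296162, 591286729879, 956722026041, 1548008755920, 2504730781961, 4052739537881
F(62) = 4052739537881


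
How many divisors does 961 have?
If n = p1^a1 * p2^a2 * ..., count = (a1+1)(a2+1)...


961 = 31^2
d(961) = (2+1) = 3

3 divisors


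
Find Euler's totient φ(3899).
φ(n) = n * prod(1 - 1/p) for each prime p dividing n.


3899 = 7 × 557
Prime factors: 7, 557
φ(3899) = 3899 × (1-1/7) × (1-1/557)
= 3899 × 6/7 × 556/557 = 3336

φ(3899) = 3336


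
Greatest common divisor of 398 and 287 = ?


398 = 1 * 287 + 111
287 = 2 * 111 + 65
111 = 1 * 65 + 46
65 = 1 * 46 + 19
46 = 2 * 19 + 8
19 = 2 * 8 + 3
8 = 2 * 3 + 2
3 = 1 * 2 + 1
2 = 2 * 1 + 0
GCD = 1


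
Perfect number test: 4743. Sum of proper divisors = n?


Proper divisors of 4743: 1, 3, 9, 17, 31, 51, 93, 153, 279, 527, 1581
Sum = 1 + 3 + 9 + 17 + 31 + 51 + 93 + 153 + 279 + 527 + 1581 = 2745

No, 4743 is not perfect (2745 ≠ 4743)


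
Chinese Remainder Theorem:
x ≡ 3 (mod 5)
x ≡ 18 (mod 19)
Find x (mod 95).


M = 5*19 = 95
M1 = M/5 = 19, M2 = M/19 = 5
M1^(-1) mod 5 = 4, M2^(-1) mod 19 = 4
x = 3*19*4 + 18*5*4 = 588
588 mod 95 = 18
Check: 18 mod 5 = 3 ✓, 18 mod 19 = 18 ✓

x ≡ 18 (mod 95)


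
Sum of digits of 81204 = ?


8 + 1 + 2 + 0 + 4 = 15


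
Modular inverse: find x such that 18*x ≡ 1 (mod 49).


Use the extended Euclidean algorithm on (49, 18); each row r = 49*s + 18*t:
r=49, s=1, t=0
r=18, s=0, t=1
q=2: r=13, s=1, t=-2   [49*(1) + 18*(-2) = 13]
q=1: r=5, s=-1, t=3   [49*(-1) + 18*(3) = 5]
q=2: r=3, s=3, t=-8   [49*(3) + 18*(-8) = 3]
q=1: r=2, s=-4, t=11   [49*(-4) + 18*(11) = 2]
q=1: r=1, s=7, t=-19   [49*(7) + 18*(-19) = 1]
q=2: r=0, s=-18, t=49   [49*(-18) + 18*(49) = 0]
GCD = 1 with t = -19, so 18*(-19) ≡ 1 (mod 49)
Inverse = -19 mod 49 = 30
Check: 18 * 30 = 540 ≡ 1 (mod 49)

18^(-1) ≡ 30 (mod 49)


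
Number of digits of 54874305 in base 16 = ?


54874305 in base 16 = 34550C1
Number of digits = 7

7 digits (base 16)


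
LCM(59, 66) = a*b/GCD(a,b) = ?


GCD(59, 66) = 1
LCM = 59*66/1 = 3894/1 = 3894

LCM = 3894


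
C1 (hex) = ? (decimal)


C1 (base 16) = 193 (decimal)
193 (decimal) = 193 (base 10)


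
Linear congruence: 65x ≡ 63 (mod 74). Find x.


GCD(65, 74) = 1, unique solution
a^(-1) mod 74 = 41
x = 41 * 63 mod 74 = 67

x ≡ 67 (mod 74)


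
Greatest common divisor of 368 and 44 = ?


368 = 8 * 44 + 16
44 = 2 * 16 + 12
16 = 1 * 12 + 4
12 = 3 * 4 + 0
GCD = 4


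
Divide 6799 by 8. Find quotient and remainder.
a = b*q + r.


6799 = 8 * 849 + 7
Check: 6792 + 7 = 6799

q = 849, r = 7


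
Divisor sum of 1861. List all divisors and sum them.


Divisors of 1861: 1, 1861
Sum = 1 + 1861 = 1862

σ(1861) = 1862


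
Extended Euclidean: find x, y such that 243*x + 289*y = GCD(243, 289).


Tabular extended Euclidean (each row: r = 243*s + 289*t):
r=243, s=1, t=0
r=289, s=0, t=1
q=0: r=243, s=1, t=0   [243*(1) + 289*(0) = 243]
q=1: r=46, s=-1, t=1   [243*(-1) + 289*(1) = 46]
q=5: r=13, s=6, t=-5   [243*(6) + 289*(-5) = 13]
q=3: r=7, s=-19, t=16   [243*(-19) + 289*(16) = 7]
q=1: r=6, s=25, t=-21   [243*(25) + 289*(-21) = 6]
q=1: r=1, s=-44, t=37   [243*(-44) + 289*(37) = 1]
q=6: r=0, s=289, t=-243   [243*(289) + 289*(-243) = 0]
GCD = 1; from the row with r=1: x=-44, y=37
Check: 243*(-44) + 289*(37) = -10692 + 10693 = 1

GCD = 1, x = -44, y = 37


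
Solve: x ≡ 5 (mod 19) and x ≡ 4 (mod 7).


M = 19*7 = 133
M1 = M/19 = 7, M2 = M/7 = 19
M1^(-1) mod 19 = 11, M2^(-1) mod 7 = 3
x = 5*7*11 + 4*19*3 = 613
613 mod 133 = 81
Check: 81 mod 19 = 5 ✓, 81 mod 7 = 4 ✓

x ≡ 81 (mod 133)


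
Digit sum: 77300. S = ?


7 + 7 + 3 + 0 + 0 = 17


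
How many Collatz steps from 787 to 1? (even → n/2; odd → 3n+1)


787 → 2362 → 1181 → 3544 → 1772 → 886 → 443 → 1330 → 665 → 1996 → 998 → 499 → 1498 → 749 → 2248 → 1124 → 562 → 281 → 844 → 422 → 211 → 634 → 317 → 952 → 476 → 238 → 119 → 358 → 179 → 538 → 269 → 808 → 404 → 202 → 101 → 304 → 152 → 76 → 38 → 19 → 58 → 29 → 88 → 44 → 22 → 11 → 34 → 17 → 52 → 26 → 13 → 40 → 20 → 10 → 5 → 16 → 8 → 4 → 2 → 1
Total steps = 59

59 steps


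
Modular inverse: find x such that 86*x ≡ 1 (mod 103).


Use the extended Euclidean algorithm on (103, 86); each row r = 103*s + 86*t:
r=103, s=1, t=0
r=86, s=0, t=1
q=1: r=17, s=1, t=-1   [103*(1) + 86*(-1) = 17]
q=5: r=1, s=-5, t=6   [103*(-5) + 86*(6) = 1]
q=17: r=0, s=86, t=-103   [103*(86) + 86*(-103) = 0]
GCD = 1 with t = 6, so 86*(6) ≡ 1 (mod 103)
Inverse = 6 mod 103 = 6
Check: 86 * 6 = 516 ≡ 1 (mod 103)

86^(-1) ≡ 6 (mod 103)


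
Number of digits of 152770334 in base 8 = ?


152770334 in base 8 = 1106613436
Number of digits = 10

10 digits (base 8)


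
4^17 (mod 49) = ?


4^1 mod 49 = 4
4^2 mod 49 = 16
4^3 mod 49 = 15
4^4 mod 49 = 11
4^5 mod 49 = 44
4^6 mod 49 = 29
4^7 mod 49 = 18
4^8 mod 49 = 23
4^9 mod 49 = 43
4^10 mod 49 = 25
4^11 mod 49 = 2
4^12 mod 49 = 8
4^13 mod 49 = 32
4^14 mod 49 = 30
4^15 mod 49 = 22
4^16 mod 49 = 39
4^17 mod 49 = 9


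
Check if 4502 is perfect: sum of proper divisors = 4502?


Proper divisors of 4502: 1, 2, 2251
Sum = 1 + 2 + 2251 = 2254

No, 4502 is not perfect (2254 ≠ 4502)


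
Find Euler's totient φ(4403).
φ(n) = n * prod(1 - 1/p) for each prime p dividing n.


4403 = 7 × 17 × 37
Prime factors: 7, 17, 37
φ(4403) = 4403 × (1-1/7) × (1-1/17) × (1-1/37)
= 4403 × 6/7 × 16/17 × 36/37 = 3456

φ(4403) = 3456


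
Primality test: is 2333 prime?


Check divisors up to sqrt(2333) = 48.3011
No divisors found.
2333 is prime.

Yes, 2333 is prime


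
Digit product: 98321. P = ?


9 × 8 × 3 × 2 × 1 = 432


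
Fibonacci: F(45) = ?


Sequence: 1, 1, 2, 3, 5, 8, 13, 21, 34, 55, 89, 144, 233, 377, 610, 987, 1597, 2584, 4181, 6765, 10946, 17711, 28657, 46368, 75025, 121393, 196418, 317811, 514229, 832040, 1346269, 2178309, 3524578, 5702887, 9227465, 14930352, 24157817, 39088169, 63245986, 102334155, 165580141, 267914296, 433494437, 701408733, 1134903170
F(45) = 1134903170


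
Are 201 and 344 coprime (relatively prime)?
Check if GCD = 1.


Euclidean algorithm:
344 = 1 * 201 + 143
201 = 1 * 143 + 58
143 = 2 * 58 + 27
58 = 2 * 27 + 4
27 = 6 * 4 + 3
4 = 1 * 3 + 1
3 = 3 * 1 + 0
GCD(201, 344) = 1

Yes, coprime (GCD = 1)


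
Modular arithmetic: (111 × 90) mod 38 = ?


111 × 90 = 9990
9990 mod 38 = 34


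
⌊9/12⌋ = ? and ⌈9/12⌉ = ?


9/12 = 0.7500
floor = 0
ceil = 1

floor = 0, ceil = 1


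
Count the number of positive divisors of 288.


288 = 2^5 × 3^2
d(288) = (5+1) × (2+1) = 18

18 divisors


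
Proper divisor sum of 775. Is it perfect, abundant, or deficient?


Proper divisors: 1, 5, 25, 31, 155
Sum = 1 + 5 + 25 + 31 + 155 = 217
217 < 775 → deficient

s(775) = 217 (deficient)


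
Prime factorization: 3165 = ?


3165 / 3 = 1055
1055 / 5 = 211
211 / 211 = 1
3165 = 3 × 5 × 211


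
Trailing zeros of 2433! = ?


floor(2433/5) = 486
floor(2433/25) = 97
floor(2433/125) = 19
floor(2433/625) = 3
Total = 605

605 trailing zeros


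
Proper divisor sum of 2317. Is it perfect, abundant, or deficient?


Proper divisors: 1, 7, 331
Sum = 1 + 7 + 331 = 339
339 < 2317 → deficient

s(2317) = 339 (deficient)


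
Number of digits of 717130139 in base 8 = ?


717130139 in base 8 = 5257504633
Number of digits = 10

10 digits (base 8)


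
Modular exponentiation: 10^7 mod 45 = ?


10^1 mod 45 = 10
10^2 mod 45 = 10
10^3 mod 45 = 10
10^4 mod 45 = 10
10^5 mod 45 = 10
10^6 mod 45 = 10
10^7 mod 45 = 10


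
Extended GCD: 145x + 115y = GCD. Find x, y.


Tabular extended Euclidean (each row: r = 145*s + 115*t):
r=145, s=1, t=0
r=115, s=0, t=1
q=1: r=30, s=1, t=-1   [145*(1) + 115*(-1) = 30]
q=3: r=25, s=-3, t=4   [145*(-3) + 115*(4) = 25]
q=1: r=5, s=4, t=-5   [145*(4) + 115*(-5) = 5]
q=5: r=0, s=-23, t=29   [145*(-23) + 115*(29) = 0]
GCD = 5; from the row with r=5: x=4, y=-5
Check: 145*(4) + 115*(-5) = 580 - 575 = 5

GCD = 5, x = 4, y = -5


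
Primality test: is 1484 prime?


1484 / 2 = 742 (exact division)
1484 is NOT prime.

No, 1484 is not prime


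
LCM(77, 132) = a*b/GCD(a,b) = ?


GCD(77, 132) = 11
LCM = 77*132/11 = 10164/11 = 924

LCM = 924


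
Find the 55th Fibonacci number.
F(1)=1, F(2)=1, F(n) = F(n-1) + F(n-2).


Sequence: 1, 1, 2, 3, 5, 8, 13, 21, 34, 55, 89, 144, 233, 377, 610, 987, 1597, 2584, 4181, 6765, 10946, 17711, 28657, 46368, 75025, 121393, 196418, 317811, 514229, 832040, 1346269, 2178309, 3524578, 5702887, 9227465, 14930352, 24157817, 39088169, 63245986, 102334155, 165580141, 267914296, 433494437, 701408733, 1134903170, 1836311903, 2971215073, 4807526976, 7778742049, 12586269025, 20365011074, 32951280099, 53316291173, 86267571272, 139583862445
F(55) = 139583862445


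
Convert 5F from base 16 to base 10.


5F (base 16) = 95 (decimal)
95 (decimal) = 95 (base 10)


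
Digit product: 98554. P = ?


9 × 8 × 5 × 5 × 4 = 7200


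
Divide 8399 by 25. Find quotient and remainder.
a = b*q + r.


8399 = 25 * 335 + 24
Check: 8375 + 24 = 8399

q = 335, r = 24


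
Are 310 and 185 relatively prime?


Euclidean algorithm:
310 = 1 * 185 + 125
185 = 1 * 125 + 60
125 = 2 * 60 + 5
60 = 12 * 5 + 0
GCD(310, 185) = 5

No, not coprime (GCD = 5)


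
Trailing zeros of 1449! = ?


floor(1449/5) = 289
floor(1449/25) = 57
floor(1449/125) = 11
floor(1449/625) = 2
Total = 359

359 trailing zeros


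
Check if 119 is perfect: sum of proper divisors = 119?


Proper divisors of 119: 1, 7, 17
Sum = 1 + 7 + 17 = 25

No, 119 is not perfect (25 ≠ 119)


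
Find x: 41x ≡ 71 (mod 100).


GCD(41, 100) = 1, unique solution
a^(-1) mod 100 = 61
x = 61 * 71 mod 100 = 31

x ≡ 31 (mod 100)


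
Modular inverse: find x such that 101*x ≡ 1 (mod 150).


Use the extended Euclidean algorithm on (150, 101); each row r = 150*s + 101*t:
r=150, s=1, t=0
r=101, s=0, t=1
q=1: r=49, s=1, t=-1   [150*(1) + 101*(-1) = 49]
q=2: r=3, s=-2, t=3   [150*(-2) + 101*(3) = 3]
q=16: r=1, s=33, t=-49   [150*(33) + 101*(-49) = 1]
q=3: r=0, s=-101, t=150   [150*(-101) + 101*(150) = 0]
GCD = 1 with t = -49, so 101*(-49) ≡ 1 (mod 150)
Inverse = -49 mod 150 = 101
Check: 101 * 101 = 10201 ≡ 1 (mod 150)

101^(-1) ≡ 101 (mod 150)


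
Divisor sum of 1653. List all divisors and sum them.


Divisors of 1653: 1, 3, 19, 29, 57, 87, 551, 1653
Sum = 1 + 3 + 19 + 29 + 57 + 87 + 551 + 1653 = 2400

σ(1653) = 2400


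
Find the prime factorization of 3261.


3261 / 3 = 1087
1087 / 1087 = 1
3261 = 3 × 1087


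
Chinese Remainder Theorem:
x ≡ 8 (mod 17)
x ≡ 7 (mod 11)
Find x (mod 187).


M = 17*11 = 187
M1 = M/17 = 11, M2 = M/11 = 17
M1^(-1) mod 17 = 14, M2^(-1) mod 11 = 2
x = 8*11*14 + 7*17*2 = 1470
1470 mod 187 = 161
Check: 161 mod 17 = 8 ✓, 161 mod 11 = 7 ✓

x ≡ 161 (mod 187)


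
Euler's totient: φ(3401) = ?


3401 = 19 × 179
Prime factors: 19, 179
φ(3401) = 3401 × (1-1/19) × (1-1/179)
= 3401 × 18/19 × 178/179 = 3204

φ(3401) = 3204


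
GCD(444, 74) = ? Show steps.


444 = 6 * 74 + 0
GCD = 74


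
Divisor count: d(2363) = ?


2363 = 17^1 × 139^1
d(2363) = (1+1) × (1+1) = 4

4 divisors


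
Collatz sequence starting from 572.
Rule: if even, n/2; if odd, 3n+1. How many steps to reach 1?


572 → 286 → 143 → 430 → 215 → 646 → 323 → 970 → 485 → 1456 → 728 → 364 → 182 → 91 → 274 → 137 → 412 → 206 → 103 → 310 → 155 → 466 → 233 → 700 → 350 → 175 → 526 → 263 → 790 → 395 → 1186 → 593 → 1780 → 890 → 445 → 1336 → 668 → 334 → 167 → 502 → 251 → 754 → 377 → 1132 → 566 → 283 → 850 → 425 → 1276 → 638 → 319 → 958 → 479 → 1438 → 719 → 2158 → 1079 → 3238 → 1619 → 4858 → 2429 → 7288 → 3644 → 1822 → 911 → 2734 → 1367 → 4102 → 2051 → 6154 → 3077 → 9232 → 4616 → 2308 → 1154 → 577 → 1732 → 866 → 433 → 1300 → 650 → 325 → 976 → 488 → 244 → 122 → 61 → 184 → 92 → 46 → 23 → 70 → 35 → 106 → 53 → 160 → 80 → 40 → 20 → 10 → 5 → 16 → 8 → 4 → 2 → 1
Total steps = 105

105 steps


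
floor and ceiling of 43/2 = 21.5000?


43/2 = 21.5000
floor = 21
ceil = 22

floor = 21, ceil = 22


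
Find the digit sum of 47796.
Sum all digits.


4 + 7 + 7 + 9 + 6 = 33


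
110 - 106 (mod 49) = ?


110 - 106 = 4
4 mod 49 = 4


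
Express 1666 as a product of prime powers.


1666 / 2 = 833
833 / 7 = 119
119 / 7 = 17
17 / 17 = 1
1666 = 2 × 7^2 × 17


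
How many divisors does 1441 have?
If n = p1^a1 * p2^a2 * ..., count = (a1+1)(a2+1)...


1441 = 11^1 × 131^1
d(1441) = (1+1) × (1+1) = 4

4 divisors


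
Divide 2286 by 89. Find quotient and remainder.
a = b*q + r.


2286 = 89 * 25 + 61
Check: 2225 + 61 = 2286

q = 25, r = 61


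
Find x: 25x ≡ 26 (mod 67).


GCD(25, 67) = 1, unique solution
a^(-1) mod 67 = 59
x = 59 * 26 mod 67 = 60

x ≡ 60 (mod 67)


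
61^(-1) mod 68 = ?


Use the extended Euclidean algorithm on (68, 61); each row r = 68*s + 61*t:
r=68, s=1, t=0
r=61, s=0, t=1
q=1: r=7, s=1, t=-1   [68*(1) + 61*(-1) = 7]
q=8: r=5, s=-8, t=9   [68*(-8) + 61*(9) = 5]
q=1: r=2, s=9, t=-10   [68*(9) + 61*(-10) = 2]
q=2: r=1, s=-26, t=29   [68*(-26) + 61*(29) = 1]
q=2: r=0, s=61, t=-68   [68*(61) + 61*(-68) = 0]
GCD = 1 with t = 29, so 61*(29) ≡ 1 (mod 68)
Inverse = 29 mod 68 = 29
Check: 61 * 29 = 1769 ≡ 1 (mod 68)

61^(-1) ≡ 29 (mod 68)


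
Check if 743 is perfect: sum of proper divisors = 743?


Proper divisors of 743: 1
Sum = 1 = 1

No, 743 is not perfect (1 ≠ 743)


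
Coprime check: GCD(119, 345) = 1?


Euclidean algorithm:
345 = 2 * 119 + 107
119 = 1 * 107 + 12
107 = 8 * 12 + 11
12 = 1 * 11 + 1
11 = 11 * 1 + 0
GCD(119, 345) = 1

Yes, coprime (GCD = 1)


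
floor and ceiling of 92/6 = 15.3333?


92/6 = 15.3333
floor = 15
ceil = 16

floor = 15, ceil = 16


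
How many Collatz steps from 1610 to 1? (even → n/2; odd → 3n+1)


1610 → 805 → 2416 → 1208 → 604 → 302 → 151 → 454 → 227 → 682 → 341 → 1024 → 512 → 256 → 128 → 64 → 32 → 16 → 8 → 4 → 2 → 1
Total steps = 21

21 steps


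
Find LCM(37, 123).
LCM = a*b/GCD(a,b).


GCD(37, 123) = 1
LCM = 37*123/1 = 4551/1 = 4551

LCM = 4551


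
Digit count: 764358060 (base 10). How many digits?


764358060 has 9 digits in base 10
floor(log10(764358060)) + 1 = floor(8.8833) + 1 = 9

9 digits (base 10)


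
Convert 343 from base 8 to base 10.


343 (base 8) = 227 (decimal)
227 (decimal) = 227 (base 10)


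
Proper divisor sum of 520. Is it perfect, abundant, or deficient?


Proper divisors: 1, 2, 4, 5, 8, 10, 13, 20, 26, 40, 52, 65, 104, 130, 260
Sum = 1 + 2 + 4 + 5 + 8 + 10 + 13 + 20 + 26 + 40 + 52 + 65 + 104 + 130 + 260 = 740
740 > 520 → abundant

s(520) = 740 (abundant)


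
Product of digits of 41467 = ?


4 × 1 × 4 × 6 × 7 = 672


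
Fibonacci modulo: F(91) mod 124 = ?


F(k) mod 124 for k=1..91:
1, 1, 2, 3, 5, 8, 13, 21, 34, 55, 89, 20, 109, 5, 114, 119, 109, 104, 89, 69, 34, 103, 13, 116, 5, 121, 2, 123, 1, 0, 1, 1, 2, 3, 5, 8, 13, 21, 34, 55, 89, 20, 109, 5, 114, 119, 109, 104, 89, 69, 34, 103, 13, 116, 5, 121, 2, 123, 1, 0, 1, 1, 2, 3, 5, 8, 13, 21, 34, 55, 89, 20, 109, 5, 114, 119, 109, 104, 89, 69, 34, 103, 13, 116, 5, 121, 2, 123, 1, 0, 1
F(91) mod 124 = 1


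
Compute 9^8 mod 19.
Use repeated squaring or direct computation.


9^1 mod 19 = 9
9^2 mod 19 = 5
9^3 mod 19 = 7
9^4 mod 19 = 6
9^5 mod 19 = 16
9^6 mod 19 = 11
9^7 mod 19 = 4
9^8 mod 19 = 17


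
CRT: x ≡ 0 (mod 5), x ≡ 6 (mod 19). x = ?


M = 5*19 = 95
M1 = M/5 = 19, M2 = M/19 = 5
M1^(-1) mod 5 = 4, M2^(-1) mod 19 = 4
x = 0*19*4 + 6*5*4 = 120
120 mod 95 = 25
Check: 25 mod 5 = 0 ✓, 25 mod 19 = 6 ✓

x ≡ 25 (mod 95)


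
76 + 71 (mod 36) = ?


76 + 71 = 147
147 mod 36 = 3


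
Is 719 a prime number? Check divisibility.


Check divisors up to sqrt(719) = 26.8142
No divisors found.
719 is prime.

Yes, 719 is prime


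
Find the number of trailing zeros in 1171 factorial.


floor(1171/5) = 234
floor(1171/25) = 46
floor(1171/125) = 9
floor(1171/625) = 1
Total = 290

290 trailing zeros


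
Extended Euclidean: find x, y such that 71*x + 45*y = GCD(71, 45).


Tabular extended Euclidean (each row: r = 71*s + 45*t):
r=71, s=1, t=0
r=45, s=0, t=1
q=1: r=26, s=1, t=-1   [71*(1) + 45*(-1) = 26]
q=1: r=19, s=-1, t=2   [71*(-1) + 45*(2) = 19]
q=1: r=7, s=2, t=-3   [71*(2) + 45*(-3) = 7]
q=2: r=5, s=-5, t=8   [71*(-5) + 45*(8) = 5]
q=1: r=2, s=7, t=-11   [71*(7) + 45*(-11) = 2]
q=2: r=1, s=-19, t=30   [71*(-19) + 45*(30) = 1]
q=2: r=0, s=45, t=-71   [71*(45) + 45*(-71) = 0]
GCD = 1; from the row with r=1: x=-19, y=30
Check: 71*(-19) + 45*(30) = -1349 + 1350 = 1

GCD = 1, x = -19, y = 30


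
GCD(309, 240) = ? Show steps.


309 = 1 * 240 + 69
240 = 3 * 69 + 33
69 = 2 * 33 + 3
33 = 11 * 3 + 0
GCD = 3


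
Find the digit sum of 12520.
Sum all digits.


1 + 2 + 5 + 2 + 0 = 10


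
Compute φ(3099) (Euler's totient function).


3099 = 3 × 1033
Prime factors: 3, 1033
φ(3099) = 3099 × (1-1/3) × (1-1/1033)
= 3099 × 2/3 × 1032/1033 = 2064

φ(3099) = 2064


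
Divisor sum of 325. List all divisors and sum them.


Divisors of 325: 1, 5, 13, 25, 65, 325
Sum = 1 + 5 + 13 + 25 + 65 + 325 = 434

σ(325) = 434


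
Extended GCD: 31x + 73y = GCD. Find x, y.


Tabular extended Euclidean (each row: r = 31*s + 73*t):
r=31, s=1, t=0
r=73, s=0, t=1
q=0: r=31, s=1, t=0   [31*(1) + 73*(0) = 31]
q=2: r=11, s=-2, t=1   [31*(-2) + 73*(1) = 11]
q=2: r=9, s=5, t=-2   [31*(5) + 73*(-2) = 9]
q=1: r=2, s=-7, t=3   [31*(-7) + 73*(3) = 2]
q=4: r=1, s=33, t=-14   [31*(33) + 73*(-14) = 1]
q=2: r=0, s=-73, t=31   [31*(-73) + 73*(31) = 0]
GCD = 1; from the row with r=1: x=33, y=-14
Check: 31*(33) + 73*(-14) = 1023 - 1022 = 1

GCD = 1, x = 33, y = -14


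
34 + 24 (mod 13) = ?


34 + 24 = 58
58 mod 13 = 6


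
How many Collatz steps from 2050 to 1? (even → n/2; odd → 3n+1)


2050 → 1025 → 3076 → 1538 → 769 → 2308 → 1154 → 577 → 1732 → 866 → 433 → 1300 → 650 → 325 → 976 → 488 → 244 → 122 → 61 → 184 → 92 → 46 → 23 → 70 → 35 → 106 → 53 → 160 → 80 → 40 → 20 → 10 → 5 → 16 → 8 → 4 → 2 → 1
Total steps = 37

37 steps


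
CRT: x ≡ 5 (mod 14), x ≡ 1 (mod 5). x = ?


M = 14*5 = 70
M1 = M/14 = 5, M2 = M/5 = 14
M1^(-1) mod 14 = 3, M2^(-1) mod 5 = 4
x = 5*5*3 + 1*14*4 = 131
131 mod 70 = 61
Check: 61 mod 14 = 5 ✓, 61 mod 5 = 1 ✓

x ≡ 61 (mod 70)


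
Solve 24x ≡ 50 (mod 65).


GCD(24, 65) = 1, unique solution
a^(-1) mod 65 = 19
x = 19 * 50 mod 65 = 40

x ≡ 40 (mod 65)


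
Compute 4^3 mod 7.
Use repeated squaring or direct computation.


4^1 mod 7 = 4
4^2 mod 7 = 2
4^3 mod 7 = 1


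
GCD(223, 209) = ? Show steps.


223 = 1 * 209 + 14
209 = 14 * 14 + 13
14 = 1 * 13 + 1
13 = 13 * 1 + 0
GCD = 1


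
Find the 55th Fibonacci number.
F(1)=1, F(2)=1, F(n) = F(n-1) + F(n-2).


Sequence: 1, 1, 2, 3, 5, 8, 13, 21, 34, 55, 89, 144, 233, 377, 610, 987, 1597, 2584, 4181, 6765, 10946, 17711, 28657, 46368, 75025, 121393, 196418, 317811, 514229, 832040, 1346269, 2178309, 3524578, 5702887, 9227465, 14930352, 24157817, 39088169, 63245986, 102334155, 165580141, 267914296, 433494437, 701408733, 1134903170, 1836311903, 2971215073, 4807526976, 7778742049, 12586269025, 20365011074, 32951280099, 53316291173, 86267571272, 139583862445
F(55) = 139583862445


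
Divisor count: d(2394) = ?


2394 = 2^1 × 3^2 × 7^1 × 19^1
d(2394) = (1+1) × (2+1) × (1+1) × (1+1) = 24

24 divisors


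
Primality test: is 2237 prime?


Check divisors up to sqrt(2237) = 47.2969
No divisors found.
2237 is prime.

Yes, 2237 is prime


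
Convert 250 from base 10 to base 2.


250 (base 10) = 250 (decimal)
250 (decimal) = 11111010 (base 2)


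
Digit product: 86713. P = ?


8 × 6 × 7 × 1 × 3 = 1008


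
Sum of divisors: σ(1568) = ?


Divisors of 1568: 1, 2, 4, 7, 8, 14, 16, 28, 32, 49, 56, 98, 112, 196, 224, 392, 784, 1568
Sum = 1 + 2 + 4 + 7 + 8 + 14 + 16 + 28 + 32 + 49 + 56 + 98 + 112 + 196 + 224 + 392 + 784 + 1568 = 3591

σ(1568) = 3591


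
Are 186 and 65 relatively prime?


Euclidean algorithm:
186 = 2 * 65 + 56
65 = 1 * 56 + 9
56 = 6 * 9 + 2
9 = 4 * 2 + 1
2 = 2 * 1 + 0
GCD(186, 65) = 1

Yes, coprime (GCD = 1)


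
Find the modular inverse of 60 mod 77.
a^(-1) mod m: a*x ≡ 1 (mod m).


Use the extended Euclidean algorithm on (77, 60); each row r = 77*s + 60*t:
r=77, s=1, t=0
r=60, s=0, t=1
q=1: r=17, s=1, t=-1   [77*(1) + 60*(-1) = 17]
q=3: r=9, s=-3, t=4   [77*(-3) + 60*(4) = 9]
q=1: r=8, s=4, t=-5   [77*(4) + 60*(-5) = 8]
q=1: r=1, s=-7, t=9   [77*(-7) + 60*(9) = 1]
q=8: r=0, s=60, t=-77   [77*(60) + 60*(-77) = 0]
GCD = 1 with t = 9, so 60*(9) ≡ 1 (mod 77)
Inverse = 9 mod 77 = 9
Check: 60 * 9 = 540 ≡ 1 (mod 77)

60^(-1) ≡ 9 (mod 77)


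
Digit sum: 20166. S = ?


2 + 0 + 1 + 6 + 6 = 15


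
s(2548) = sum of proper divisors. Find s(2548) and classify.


Proper divisors: 1, 2, 4, 7, 13, 14, 26, 28, 49, 52, 91, 98, 182, 196, 364, 637, 1274
Sum = 1 + 2 + 4 + 7 + 13 + 14 + 26 + 28 + 49 + 52 + 91 + 98 + 182 + 196 + 364 + 637 + 1274 = 3038
3038 > 2548 → abundant

s(2548) = 3038 (abundant)


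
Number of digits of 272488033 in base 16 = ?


272488033 in base 16 = 103DD661
Number of digits = 8

8 digits (base 16)


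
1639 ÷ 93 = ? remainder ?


1639 = 93 * 17 + 58
Check: 1581 + 58 = 1639

q = 17, r = 58


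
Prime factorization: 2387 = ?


2387 / 7 = 341
341 / 11 = 31
31 / 31 = 1
2387 = 7 × 11 × 31


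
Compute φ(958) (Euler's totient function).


958 = 2 × 479
Prime factors: 2, 479
φ(958) = 958 × (1-1/2) × (1-1/479)
= 958 × 1/2 × 478/479 = 478

φ(958) = 478


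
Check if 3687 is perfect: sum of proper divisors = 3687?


Proper divisors of 3687: 1, 3, 1229
Sum = 1 + 3 + 1229 = 1233

No, 3687 is not perfect (1233 ≠ 3687)


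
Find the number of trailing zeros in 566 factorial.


floor(566/5) = 113
floor(566/25) = 22
floor(566/125) = 4
Total = 139

139 trailing zeros


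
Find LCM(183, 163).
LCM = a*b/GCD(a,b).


GCD(183, 163) = 1
LCM = 183*163/1 = 29829/1 = 29829

LCM = 29829


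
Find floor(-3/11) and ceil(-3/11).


-3/11 = -0.2727
floor = -1
ceil = 0

floor = -1, ceil = 0


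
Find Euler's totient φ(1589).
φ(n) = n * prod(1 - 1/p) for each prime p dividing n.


1589 = 7 × 227
Prime factors: 7, 227
φ(1589) = 1589 × (1-1/7) × (1-1/227)
= 1589 × 6/7 × 226/227 = 1356

φ(1589) = 1356


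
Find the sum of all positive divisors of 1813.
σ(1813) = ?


Divisors of 1813: 1, 7, 37, 49, 259, 1813
Sum = 1 + 7 + 37 + 49 + 259 + 1813 = 2166

σ(1813) = 2166


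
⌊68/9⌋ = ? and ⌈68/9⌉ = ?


68/9 = 7.5556
floor = 7
ceil = 8

floor = 7, ceil = 8


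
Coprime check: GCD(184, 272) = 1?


Euclidean algorithm:
272 = 1 * 184 + 88
184 = 2 * 88 + 8
88 = 11 * 8 + 0
GCD(184, 272) = 8

No, not coprime (GCD = 8)


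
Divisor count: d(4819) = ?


4819 = 61^1 × 79^1
d(4819) = (1+1) × (1+1) = 4

4 divisors


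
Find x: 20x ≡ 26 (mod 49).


GCD(20, 49) = 1, unique solution
a^(-1) mod 49 = 27
x = 27 * 26 mod 49 = 16

x ≡ 16 (mod 49)


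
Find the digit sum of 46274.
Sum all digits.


4 + 6 + 2 + 7 + 4 = 23


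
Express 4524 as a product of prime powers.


4524 / 2 = 2262
2262 / 2 = 1131
1131 / 3 = 377
377 / 13 = 29
29 / 29 = 1
4524 = 2^2 × 3 × 13 × 29


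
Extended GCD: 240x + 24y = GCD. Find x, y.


Tabular extended Euclidean (each row: r = 240*s + 24*t):
r=240, s=1, t=0
r=24, s=0, t=1
q=10: r=0, s=1, t=-10   [240*(1) + 24*(-10) = 0]
GCD = 24; from the row with r=24: x=0, y=1
Check: 240*(0) + 24*(1) = 0 + 24 = 24

GCD = 24, x = 0, y = 1


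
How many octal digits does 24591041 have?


24591041 in base 8 = 135635301
Number of digits = 9

9 digits (base 8)


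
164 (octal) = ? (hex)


164 (base 8) = 116 (decimal)
116 (decimal) = 74 (base 16)


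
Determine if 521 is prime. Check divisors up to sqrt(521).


Check divisors up to sqrt(521) = 22.8254
No divisors found.
521 is prime.

Yes, 521 is prime


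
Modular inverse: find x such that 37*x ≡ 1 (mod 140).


Use the extended Euclidean algorithm on (140, 37); each row r = 140*s + 37*t:
r=140, s=1, t=0
r=37, s=0, t=1
q=3: r=29, s=1, t=-3   [140*(1) + 37*(-3) = 29]
q=1: r=8, s=-1, t=4   [140*(-1) + 37*(4) = 8]
q=3: r=5, s=4, t=-15   [140*(4) + 37*(-15) = 5]
q=1: r=3, s=-5, t=19   [140*(-5) + 37*(19) = 3]
q=1: r=2, s=9, t=-34   [140*(9) + 37*(-34) = 2]
q=1: r=1, s=-14, t=53   [140*(-14) + 37*(53) = 1]
q=2: r=0, s=37, t=-140   [140*(37) + 37*(-140) = 0]
GCD = 1 with t = 53, so 37*(53) ≡ 1 (mod 140)
Inverse = 53 mod 140 = 53
Check: 37 * 53 = 1961 ≡ 1 (mod 140)

37^(-1) ≡ 53 (mod 140)
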